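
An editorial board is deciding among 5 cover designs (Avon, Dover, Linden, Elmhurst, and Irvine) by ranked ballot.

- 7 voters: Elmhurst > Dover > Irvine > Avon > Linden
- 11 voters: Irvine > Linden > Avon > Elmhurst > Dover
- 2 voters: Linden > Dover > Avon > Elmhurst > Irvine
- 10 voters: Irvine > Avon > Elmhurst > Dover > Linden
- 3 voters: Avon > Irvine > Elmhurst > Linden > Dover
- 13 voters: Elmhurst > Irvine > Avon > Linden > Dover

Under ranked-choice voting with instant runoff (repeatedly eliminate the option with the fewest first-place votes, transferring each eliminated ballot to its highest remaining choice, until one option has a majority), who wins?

Round 1: Irvine 21, Elmhurst 20, Avon 3, Linden 2, Dover 0. Dover has the fewest and is eliminated.
Round 2: Irvine 21, Elmhurst 20, Avon 3, Linden 2. Linden has the fewest and is eliminated.
Round 3: Irvine 21, Elmhurst 20, Avon 5. Avon has the fewest and is eliminated.
Round 4: Irvine 24, Elmhurst 22. Irvine has a majority.

Irvine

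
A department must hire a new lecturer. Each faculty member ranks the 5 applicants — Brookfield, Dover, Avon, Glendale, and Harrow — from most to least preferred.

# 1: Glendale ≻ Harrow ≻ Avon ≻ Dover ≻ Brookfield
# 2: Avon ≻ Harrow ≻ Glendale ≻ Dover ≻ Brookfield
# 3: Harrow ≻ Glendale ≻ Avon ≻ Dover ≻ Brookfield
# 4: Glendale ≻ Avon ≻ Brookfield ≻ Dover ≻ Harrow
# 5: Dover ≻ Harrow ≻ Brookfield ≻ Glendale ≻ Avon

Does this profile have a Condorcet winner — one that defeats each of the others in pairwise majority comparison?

Head-to-head results (5 voters total):
Brookfield vs Dover: Dover wins 4–1.
Brookfield vs Avon: Avon wins 4–1.
Brookfield vs Glendale: Glendale wins 4–1.
Brookfield vs Harrow: Harrow wins 4–1.
Dover vs Avon: Avon wins 4–1.
Dover vs Glendale: Glendale wins 4–1.
Dover vs Harrow: Harrow wins 3–2.
Avon vs Glendale: Glendale wins 4–1.
Avon vs Harrow: Harrow wins 3–2.
Glendale vs Harrow: Harrow wins 3–2.
Harrow beats each rival — Brookfield (4–1), Dover (3–2), Avon (3–2), Glendale (3–2) — so Harrow is the Condorcet winner.

Yes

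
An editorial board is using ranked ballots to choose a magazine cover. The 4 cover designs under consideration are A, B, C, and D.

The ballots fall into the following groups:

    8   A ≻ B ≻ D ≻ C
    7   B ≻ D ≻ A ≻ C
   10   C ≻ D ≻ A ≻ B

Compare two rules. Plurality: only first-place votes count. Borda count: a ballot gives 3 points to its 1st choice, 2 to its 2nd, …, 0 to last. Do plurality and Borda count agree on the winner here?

Plurality first-place counts: A 8, B 7, C 10, D 0 → C.
Borda totals: A 41, B 37, C 30, D 42 → D.
The two rules disagree: plurality picks C, Borda picks D.

No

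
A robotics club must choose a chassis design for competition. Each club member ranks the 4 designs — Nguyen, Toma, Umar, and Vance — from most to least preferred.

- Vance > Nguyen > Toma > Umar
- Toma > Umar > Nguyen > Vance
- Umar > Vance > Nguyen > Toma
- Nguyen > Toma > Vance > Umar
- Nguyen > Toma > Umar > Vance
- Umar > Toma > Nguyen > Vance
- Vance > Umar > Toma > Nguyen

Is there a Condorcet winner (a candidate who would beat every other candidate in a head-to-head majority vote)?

Head-to-head results (7 voters total):
Nguyen vs Toma: Nguyen wins 4–3.
Nguyen vs Umar: Umar wins 4–3.
Nguyen vs Vance: Nguyen wins 4–3.
Toma vs Umar: Toma wins 4–3.
Toma vs Vance: Toma wins 4–3.
Umar vs Vance: Umar wins 4–3.
No candidate beats all others: Nguyen beats Toma beats Umar beats Nguyen, a majority cycle.

No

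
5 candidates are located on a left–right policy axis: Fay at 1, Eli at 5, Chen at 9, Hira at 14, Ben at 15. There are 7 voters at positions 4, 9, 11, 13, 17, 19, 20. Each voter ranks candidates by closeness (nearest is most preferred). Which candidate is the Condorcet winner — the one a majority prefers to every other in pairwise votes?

With single-peaked preferences on a line, the Condorcet winner is the candidate closest to the median voter.
The median voter (position 13) is closest to Hira at 14.
Check: Hira vs Chen — voters closer to Hira: 4 of 7.

Hira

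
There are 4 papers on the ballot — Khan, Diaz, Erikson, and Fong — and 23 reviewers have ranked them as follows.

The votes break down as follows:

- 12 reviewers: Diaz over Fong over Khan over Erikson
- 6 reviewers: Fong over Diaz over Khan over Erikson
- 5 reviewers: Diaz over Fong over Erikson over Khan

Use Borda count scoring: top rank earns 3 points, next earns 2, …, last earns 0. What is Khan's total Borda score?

18

Borda scores:
  Khan: 12·1 + 6·1 + 5·0 = 18
  Diaz: 12·3 + 6·2 + 5·3 = 63
  Erikson: 12·0 + 6·0 + 5·1 = 5
  Fong: 12·2 + 6·3 + 5·2 = 52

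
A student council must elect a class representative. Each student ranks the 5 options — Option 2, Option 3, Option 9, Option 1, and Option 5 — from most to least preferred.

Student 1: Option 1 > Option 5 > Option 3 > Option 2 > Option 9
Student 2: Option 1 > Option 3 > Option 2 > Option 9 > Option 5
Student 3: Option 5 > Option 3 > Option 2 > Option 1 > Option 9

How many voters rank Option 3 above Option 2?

3

Ballots ranking Option 3 above Option 2: 3.
Ballots ranking Option 2 above Option 3: 0.
So 3 of 3 voters prefer Option 3 to Option 2.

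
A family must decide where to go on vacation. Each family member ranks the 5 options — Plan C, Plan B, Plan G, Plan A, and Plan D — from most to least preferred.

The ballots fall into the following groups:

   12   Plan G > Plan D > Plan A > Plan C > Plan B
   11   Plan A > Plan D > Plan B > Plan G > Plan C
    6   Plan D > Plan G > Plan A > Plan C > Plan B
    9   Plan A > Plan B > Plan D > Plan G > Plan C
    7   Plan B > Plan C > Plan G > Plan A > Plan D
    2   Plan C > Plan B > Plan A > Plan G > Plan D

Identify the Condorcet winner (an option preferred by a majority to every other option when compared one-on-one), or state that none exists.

None — there is no Condorcet winner

Head-to-head results (47 voters total):
Plan C vs Plan B: Plan B wins 27–20.
Plan C vs Plan G: Plan G wins 38–9.
Plan C vs Plan A: Plan A wins 38–9.
Plan C vs Plan D: Plan D wins 38–9.
Plan B vs Plan G: Plan B wins 29–18.
Plan B vs Plan A: Plan A wins 38–9.
Plan B vs Plan D: Plan D wins 29–18.
Plan G vs Plan A: Plan G wins 25–22.
Plan G vs Plan D: Plan D wins 26–21.
Plan A vs Plan D: Plan A wins 29–18.
No candidate beats all others: Plan B beats Plan G beats Plan A beats Plan B, a majority cycle.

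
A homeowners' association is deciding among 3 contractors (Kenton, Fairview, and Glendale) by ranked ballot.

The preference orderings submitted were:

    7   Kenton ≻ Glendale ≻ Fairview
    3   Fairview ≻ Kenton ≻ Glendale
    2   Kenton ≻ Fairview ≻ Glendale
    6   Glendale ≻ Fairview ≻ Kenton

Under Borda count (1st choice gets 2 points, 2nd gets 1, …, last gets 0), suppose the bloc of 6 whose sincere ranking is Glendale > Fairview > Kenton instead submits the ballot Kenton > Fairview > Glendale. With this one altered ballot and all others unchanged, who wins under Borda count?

Borda totals with the altered ballot: Kenton 33, Fairview 14, Glendale 7.
The winner is unchanged: still Kenton.

Kenton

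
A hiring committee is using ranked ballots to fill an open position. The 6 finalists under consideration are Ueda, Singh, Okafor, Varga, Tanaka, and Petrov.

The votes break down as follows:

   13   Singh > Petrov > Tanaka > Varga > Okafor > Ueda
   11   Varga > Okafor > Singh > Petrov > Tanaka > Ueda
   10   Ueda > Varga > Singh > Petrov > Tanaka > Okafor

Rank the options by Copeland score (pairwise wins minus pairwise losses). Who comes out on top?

Pairwise results:
  Ueda vs Singh: Singh wins 24–10.
  Ueda vs Okafor: Okafor wins 24–10.
  Ueda vs Varga: Varga wins 24–10.
  Ueda vs Tanaka: Tanaka wins 24–10.
  Ueda vs Petrov: Petrov wins 24–10.
  Singh vs Okafor: Singh wins 23–11.
  Singh vs Varga: Varga wins 21–13.
  Singh vs Tanaka: Singh wins 34–0.
  Singh vs Petrov: Singh wins 34–0.
  Okafor vs Varga: Varga wins 34–0.
  Okafor vs Tanaka: Tanaka wins 23–11.
  Okafor vs Petrov: Petrov wins 23–11.
  Varga vs Tanaka: Varga wins 21–13.
  Varga vs Petrov: Varga wins 21–13.
  Tanaka vs Petrov: Petrov wins 34–0.
Copeland scores (wins − losses):
  Ueda: 0 − 5 = -5
  Singh: 4 − 1 = 3
  Okafor: 1 − 4 = -3
  Varga: 5 − 0 = 5
  Tanaka: 2 − 3 = -1
  Petrov: 3 − 2 = 1
Varga has the best Copeland score.

Varga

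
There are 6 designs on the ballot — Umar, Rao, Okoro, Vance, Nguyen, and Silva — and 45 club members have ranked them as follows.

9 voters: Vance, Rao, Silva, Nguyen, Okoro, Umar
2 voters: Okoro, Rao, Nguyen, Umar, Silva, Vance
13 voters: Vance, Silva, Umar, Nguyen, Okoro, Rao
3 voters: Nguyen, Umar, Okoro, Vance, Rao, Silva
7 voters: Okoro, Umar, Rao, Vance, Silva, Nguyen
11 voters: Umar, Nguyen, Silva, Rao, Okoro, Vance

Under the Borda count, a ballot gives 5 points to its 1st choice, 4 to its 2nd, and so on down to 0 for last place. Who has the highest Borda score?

Umar

Borda scores:
  Umar: 9·0 + 2·2 + 13·3 + 3·4 + 7·4 + 11·5 = 138
  Rao: 9·4 + 2·4 + 13·0 + 3·1 + 7·3 + 11·2 = 90
  Okoro: 9·1 + 2·5 + 13·1 + 3·3 + 7·5 + 11·1 = 87
  Vance: 9·5 + 2·0 + 13·5 + 3·2 + 7·2 + 11·0 = 130
  Nguyen: 9·2 + 2·3 + 13·2 + 3·5 + 7·0 + 11·4 = 109
  Silva: 9·3 + 2·1 + 13·4 + 3·0 + 7·1 + 11·3 = 121
Umar has the highest total.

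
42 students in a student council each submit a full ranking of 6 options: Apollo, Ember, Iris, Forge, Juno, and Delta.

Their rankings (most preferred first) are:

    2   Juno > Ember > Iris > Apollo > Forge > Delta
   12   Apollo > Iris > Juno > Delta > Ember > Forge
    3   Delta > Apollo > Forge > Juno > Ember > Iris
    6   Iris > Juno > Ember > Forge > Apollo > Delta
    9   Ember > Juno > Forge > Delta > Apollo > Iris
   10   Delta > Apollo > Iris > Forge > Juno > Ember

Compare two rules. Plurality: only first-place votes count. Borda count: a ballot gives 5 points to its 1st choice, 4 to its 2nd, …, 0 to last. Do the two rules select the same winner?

Plurality first-place counts: Apollo 12, Ember 9, Iris 6, Forge 0, Juno 2, Delta 13 → Delta.
Borda totals: Apollo 131, Ember 86, Iris 114, Forge 70, Juno 122, Delta 107 → Apollo.
The two rules disagree: plurality picks Delta, Borda picks Apollo.

No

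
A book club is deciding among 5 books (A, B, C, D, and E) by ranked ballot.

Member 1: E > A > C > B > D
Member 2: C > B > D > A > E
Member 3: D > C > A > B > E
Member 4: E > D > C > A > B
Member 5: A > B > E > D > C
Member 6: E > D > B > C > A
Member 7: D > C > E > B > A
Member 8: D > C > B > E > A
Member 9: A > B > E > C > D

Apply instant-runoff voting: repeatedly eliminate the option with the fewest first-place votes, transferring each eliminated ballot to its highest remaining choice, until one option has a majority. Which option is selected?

E

Round 1: D 3, E 3, A 2, C 1, B 0. B has the fewest and is eliminated.
Round 2: D 3, E 3, A 2, C 1. C has the fewest and is eliminated.
Round 3: D 4, E 3, A 2. A has the fewest and is eliminated.
Round 4: E 5, D 4. E has a majority.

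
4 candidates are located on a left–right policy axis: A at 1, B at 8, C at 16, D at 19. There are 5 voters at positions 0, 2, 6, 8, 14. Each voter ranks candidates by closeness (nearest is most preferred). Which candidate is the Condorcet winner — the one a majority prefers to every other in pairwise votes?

B

With single-peaked preferences on a line, the Condorcet winner is the candidate closest to the median voter.
The median voter (position 6) is closest to B at 8.
Check: B vs D — voters closer to B: 4 of 5.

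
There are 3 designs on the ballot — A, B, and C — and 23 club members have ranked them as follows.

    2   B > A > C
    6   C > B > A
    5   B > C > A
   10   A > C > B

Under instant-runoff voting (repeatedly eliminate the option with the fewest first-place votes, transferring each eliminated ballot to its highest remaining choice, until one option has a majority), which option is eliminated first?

Round 1: A 10, B 7, C 6. C has the fewest and is eliminated.
Round 2: B 13, A 10. B has a majority.

C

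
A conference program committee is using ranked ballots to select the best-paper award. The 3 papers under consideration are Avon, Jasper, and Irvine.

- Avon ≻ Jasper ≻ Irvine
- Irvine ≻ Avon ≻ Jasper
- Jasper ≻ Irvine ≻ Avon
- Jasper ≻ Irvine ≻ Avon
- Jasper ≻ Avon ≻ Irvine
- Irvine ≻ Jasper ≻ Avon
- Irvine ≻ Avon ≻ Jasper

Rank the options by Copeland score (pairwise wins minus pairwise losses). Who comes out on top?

Pairwise results:
  Avon vs Jasper: Jasper wins 4–3.
  Avon vs Irvine: Irvine wins 5–2.
  Jasper vs Irvine: Jasper wins 4–3.
Copeland scores (wins − losses):
  Avon: 0 − 2 = -2
  Jasper: 2 − 0 = 2
  Irvine: 1 − 1 = 0
Jasper has the best Copeland score.

Jasper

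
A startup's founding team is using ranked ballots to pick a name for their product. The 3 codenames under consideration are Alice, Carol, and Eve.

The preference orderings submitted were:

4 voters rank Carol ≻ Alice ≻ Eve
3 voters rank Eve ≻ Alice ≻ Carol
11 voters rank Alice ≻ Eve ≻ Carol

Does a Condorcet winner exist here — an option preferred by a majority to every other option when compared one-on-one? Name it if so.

Alice

Head-to-head results (18 voters total):
Alice vs Carol: Alice wins 14–4.
Alice vs Eve: Alice wins 15–3.
Carol vs Eve: Eve wins 14–4.
Alice beats each rival — Carol (14–4), Eve (15–3) — so Alice is the Condorcet winner.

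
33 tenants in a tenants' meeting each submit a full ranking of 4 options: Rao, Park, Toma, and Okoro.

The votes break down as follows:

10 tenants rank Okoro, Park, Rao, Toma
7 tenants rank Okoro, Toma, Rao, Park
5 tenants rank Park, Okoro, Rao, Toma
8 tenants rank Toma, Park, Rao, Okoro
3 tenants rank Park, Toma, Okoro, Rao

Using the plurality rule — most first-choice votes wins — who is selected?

Okoro

First-place vote totals:
  Rao: 0
  Park: 8
  Toma: 8
  Okoro: 17
Okoro has the most first-place votes.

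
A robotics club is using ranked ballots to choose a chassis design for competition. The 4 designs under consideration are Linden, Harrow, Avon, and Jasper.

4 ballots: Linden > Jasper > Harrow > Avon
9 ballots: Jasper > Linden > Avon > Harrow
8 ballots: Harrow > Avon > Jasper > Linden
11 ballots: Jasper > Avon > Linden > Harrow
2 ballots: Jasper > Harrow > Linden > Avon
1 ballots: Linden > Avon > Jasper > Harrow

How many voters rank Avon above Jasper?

9

Ballots ranking Avon above Jasper: 8+1 = 9.
Ballots ranking Jasper above Avon: 4+9+11+2 = 26.
So 9 of 35 voters prefer Avon to Jasper.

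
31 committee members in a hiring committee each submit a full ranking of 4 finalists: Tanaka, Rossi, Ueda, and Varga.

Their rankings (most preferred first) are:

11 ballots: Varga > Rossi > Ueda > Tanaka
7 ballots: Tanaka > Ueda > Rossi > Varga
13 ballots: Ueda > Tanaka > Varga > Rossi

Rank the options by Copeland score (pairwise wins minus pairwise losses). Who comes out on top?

Ueda

Pairwise results:
  Tanaka vs Rossi: Tanaka wins 20–11.
  Tanaka vs Ueda: Ueda wins 24–7.
  Tanaka vs Varga: Tanaka wins 20–11.
  Rossi vs Ueda: Ueda wins 20–11.
  Rossi vs Varga: Varga wins 24–7.
  Ueda vs Varga: Ueda wins 20–11.
Copeland scores (wins − losses):
  Tanaka: 2 − 1 = 1
  Rossi: 0 − 3 = -3
  Ueda: 3 − 0 = 3
  Varga: 1 − 2 = -1
Ueda has the best Copeland score.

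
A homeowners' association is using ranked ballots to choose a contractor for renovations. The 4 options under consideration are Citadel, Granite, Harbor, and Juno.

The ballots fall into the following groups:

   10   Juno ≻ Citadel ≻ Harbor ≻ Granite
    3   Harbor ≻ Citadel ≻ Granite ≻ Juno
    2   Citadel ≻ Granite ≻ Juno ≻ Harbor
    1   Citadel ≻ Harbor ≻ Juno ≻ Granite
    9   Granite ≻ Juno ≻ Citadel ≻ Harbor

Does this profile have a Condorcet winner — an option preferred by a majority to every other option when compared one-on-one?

Head-to-head results (25 voters total):
Citadel vs Granite: Citadel wins 16–9.
Citadel vs Harbor: Citadel wins 22–3.
Citadel vs Juno: Juno wins 19–6.
Granite vs Harbor: Harbor wins 14–11.
Granite vs Juno: Granite wins 14–11.
Harbor vs Juno: Juno wins 21–4.
No candidate beats all others: Citadel beats Granite beats Juno beats Citadel, a majority cycle.

No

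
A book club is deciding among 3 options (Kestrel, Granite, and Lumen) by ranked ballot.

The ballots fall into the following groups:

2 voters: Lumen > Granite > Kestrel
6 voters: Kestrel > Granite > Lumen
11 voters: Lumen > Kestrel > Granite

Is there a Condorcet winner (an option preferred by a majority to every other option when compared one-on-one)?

Yes

Head-to-head results (19 voters total):
Kestrel vs Granite: Kestrel wins 17–2.
Kestrel vs Lumen: Lumen wins 13–6.
Granite vs Lumen: Lumen wins 13–6.
Lumen beats each rival — Kestrel (13–6), Granite (13–6) — so Lumen is the Condorcet winner.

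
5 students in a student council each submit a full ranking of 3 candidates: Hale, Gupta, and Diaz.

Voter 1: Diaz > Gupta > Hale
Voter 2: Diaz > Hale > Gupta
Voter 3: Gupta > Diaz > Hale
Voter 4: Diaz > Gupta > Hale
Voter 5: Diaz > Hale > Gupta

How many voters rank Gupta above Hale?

3

Ballots ranking Gupta above Hale: 3.
Ballots ranking Hale above Gupta: 2.
So 3 of 5 voters prefer Gupta to Hale.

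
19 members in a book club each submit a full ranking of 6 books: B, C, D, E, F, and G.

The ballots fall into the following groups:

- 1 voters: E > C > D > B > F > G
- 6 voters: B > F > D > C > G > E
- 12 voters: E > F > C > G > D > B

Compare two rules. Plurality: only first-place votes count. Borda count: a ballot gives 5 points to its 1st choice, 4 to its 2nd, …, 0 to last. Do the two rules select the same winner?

Plurality first-place counts: B 6, C 0, D 0, E 13, F 0, G 0 → E.
Borda totals: B 32, C 52, D 33, E 65, F 73, G 30 → F.
The two rules disagree: plurality picks E, Borda picks F.

No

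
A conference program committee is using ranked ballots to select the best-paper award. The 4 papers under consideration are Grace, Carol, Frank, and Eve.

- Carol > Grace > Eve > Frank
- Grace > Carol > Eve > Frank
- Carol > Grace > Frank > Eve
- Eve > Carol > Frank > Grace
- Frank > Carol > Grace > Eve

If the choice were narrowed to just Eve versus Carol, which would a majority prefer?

Ballots ranking Eve above Carol: 1.
Ballots ranking Carol above Eve: 4.
Carol wins the head-to-head, 4–1.

Carol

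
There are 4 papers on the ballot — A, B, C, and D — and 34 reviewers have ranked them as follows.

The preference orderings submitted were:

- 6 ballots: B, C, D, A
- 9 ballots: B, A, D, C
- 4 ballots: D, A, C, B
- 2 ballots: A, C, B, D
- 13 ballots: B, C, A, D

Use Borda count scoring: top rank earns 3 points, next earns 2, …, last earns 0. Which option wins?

Borda scores:
  A: 6·0 + 9·2 + 4·2 + 2·3 + 13·1 = 45
  B: 6·3 + 9·3 + 4·0 + 2·1 + 13·3 = 86
  C: 6·2 + 9·0 + 4·1 + 2·2 + 13·2 = 46
  D: 6·1 + 9·1 + 4·3 + 2·0 + 13·0 = 27
B has the highest total.

B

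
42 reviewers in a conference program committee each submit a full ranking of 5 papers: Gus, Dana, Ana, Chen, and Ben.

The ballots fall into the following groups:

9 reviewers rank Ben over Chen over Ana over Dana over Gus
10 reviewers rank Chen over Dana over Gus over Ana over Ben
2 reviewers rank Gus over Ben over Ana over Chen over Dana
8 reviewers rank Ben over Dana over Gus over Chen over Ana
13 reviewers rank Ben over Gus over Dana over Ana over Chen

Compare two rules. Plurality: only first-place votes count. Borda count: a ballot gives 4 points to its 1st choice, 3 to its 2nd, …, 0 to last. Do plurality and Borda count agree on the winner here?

Plurality first-place counts: Gus 2, Dana 0, Ana 0, Chen 10, Ben 30 → Ben.
Borda totals: Gus 83, Dana 89, Ana 45, Chen 77, Ben 126 → Ben.
The two rules agree on Ben.

Yes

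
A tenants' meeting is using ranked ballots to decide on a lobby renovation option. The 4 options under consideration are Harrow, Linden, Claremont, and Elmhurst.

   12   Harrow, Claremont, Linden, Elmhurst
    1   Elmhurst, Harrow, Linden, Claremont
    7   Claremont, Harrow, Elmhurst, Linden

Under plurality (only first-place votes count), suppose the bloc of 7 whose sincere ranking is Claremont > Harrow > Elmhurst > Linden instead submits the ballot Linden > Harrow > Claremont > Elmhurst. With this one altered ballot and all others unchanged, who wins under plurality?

First-place totals with the altered ballot: Harrow 12, Linden 7, Claremont 0, Elmhurst 1.
The winner is unchanged: still Harrow.

Harrow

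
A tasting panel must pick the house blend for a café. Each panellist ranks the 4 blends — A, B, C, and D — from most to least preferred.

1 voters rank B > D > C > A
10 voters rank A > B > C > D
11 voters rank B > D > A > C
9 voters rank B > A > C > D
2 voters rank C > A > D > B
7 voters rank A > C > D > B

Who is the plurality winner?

First-place vote totals:
  A: 17
  B: 21
  C: 2
  D: 0
B has the most first-place votes.

B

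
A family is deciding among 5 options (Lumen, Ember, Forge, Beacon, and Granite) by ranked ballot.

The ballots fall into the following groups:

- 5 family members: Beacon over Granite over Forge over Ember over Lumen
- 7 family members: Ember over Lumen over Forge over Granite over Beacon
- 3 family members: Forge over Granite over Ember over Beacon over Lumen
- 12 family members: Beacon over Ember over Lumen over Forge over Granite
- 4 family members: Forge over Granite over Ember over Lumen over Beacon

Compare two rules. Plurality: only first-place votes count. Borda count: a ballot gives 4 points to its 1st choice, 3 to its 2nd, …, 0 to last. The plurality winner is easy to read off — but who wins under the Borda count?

Plurality first-place counts: Lumen 0, Ember 7, Forge 7, Beacon 17, Granite 0 → Beacon.
Borda totals: Lumen 49, Ember 83, Forge 64, Beacon 71, Granite 43 → Ember.

Ember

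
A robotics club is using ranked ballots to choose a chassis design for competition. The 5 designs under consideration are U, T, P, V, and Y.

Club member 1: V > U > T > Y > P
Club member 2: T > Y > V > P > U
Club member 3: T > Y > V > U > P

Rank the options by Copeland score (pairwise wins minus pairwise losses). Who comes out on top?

T

Pairwise results:
  U vs T: T wins 2–1.
  U vs P: U wins 2–1.
  U vs V: V wins 3–0.
  U vs Y: Y wins 2–1.
  T vs P: T wins 3–0.
  T vs V: T wins 2–1.
  T vs Y: T wins 3–0.
  P vs V: V wins 3–0.
  P vs Y: Y wins 3–0.
  V vs Y: Y wins 2–1.
Copeland scores (wins − losses):
  U: 1 − 3 = -2
  T: 4 − 0 = 4
  P: 0 − 4 = -4
  V: 2 − 2 = 0
  Y: 3 − 1 = 2
T has the best Copeland score.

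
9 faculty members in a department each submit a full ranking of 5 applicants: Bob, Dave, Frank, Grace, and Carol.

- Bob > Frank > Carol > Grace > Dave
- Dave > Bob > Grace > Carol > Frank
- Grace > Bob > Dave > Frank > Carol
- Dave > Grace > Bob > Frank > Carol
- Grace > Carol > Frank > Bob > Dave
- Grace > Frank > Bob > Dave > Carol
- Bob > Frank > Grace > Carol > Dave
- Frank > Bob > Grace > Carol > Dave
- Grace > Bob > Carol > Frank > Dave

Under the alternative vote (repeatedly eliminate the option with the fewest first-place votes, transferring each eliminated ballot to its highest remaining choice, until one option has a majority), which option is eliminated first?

Round 1: Grace 4, Bob 2, Dave 2, Frank 1, Carol 0. Carol has the fewest and is eliminated.
Round 2: Grace 4, Bob 2, Dave 2, Frank 1. Frank has the fewest and is eliminated.
Round 3: Grace 4, Bob 3, Dave 2. Dave has the fewest and is eliminated.
Round 4: Grace 5, Bob 4. Grace has a majority.

Carol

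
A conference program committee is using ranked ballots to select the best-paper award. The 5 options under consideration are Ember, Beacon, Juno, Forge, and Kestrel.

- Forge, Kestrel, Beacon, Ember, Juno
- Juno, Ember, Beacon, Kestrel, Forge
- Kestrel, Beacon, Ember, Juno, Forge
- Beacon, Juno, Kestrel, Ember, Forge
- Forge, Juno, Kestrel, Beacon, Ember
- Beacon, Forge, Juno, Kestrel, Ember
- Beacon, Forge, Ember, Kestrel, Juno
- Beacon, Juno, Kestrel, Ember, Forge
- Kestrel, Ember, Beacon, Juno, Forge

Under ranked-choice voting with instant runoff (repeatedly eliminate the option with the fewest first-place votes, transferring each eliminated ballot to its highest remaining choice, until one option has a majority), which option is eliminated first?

Ember

Round 1: Beacon 4, Forge 2, Kestrel 2, Juno 1, Ember 0. Ember has the fewest and is eliminated.
Round 2: Beacon 4, Forge 2, Kestrel 2, Juno 1. Juno has the fewest and is eliminated.
Round 3: Beacon 5, Forge 2, Kestrel 2. Beacon has a majority.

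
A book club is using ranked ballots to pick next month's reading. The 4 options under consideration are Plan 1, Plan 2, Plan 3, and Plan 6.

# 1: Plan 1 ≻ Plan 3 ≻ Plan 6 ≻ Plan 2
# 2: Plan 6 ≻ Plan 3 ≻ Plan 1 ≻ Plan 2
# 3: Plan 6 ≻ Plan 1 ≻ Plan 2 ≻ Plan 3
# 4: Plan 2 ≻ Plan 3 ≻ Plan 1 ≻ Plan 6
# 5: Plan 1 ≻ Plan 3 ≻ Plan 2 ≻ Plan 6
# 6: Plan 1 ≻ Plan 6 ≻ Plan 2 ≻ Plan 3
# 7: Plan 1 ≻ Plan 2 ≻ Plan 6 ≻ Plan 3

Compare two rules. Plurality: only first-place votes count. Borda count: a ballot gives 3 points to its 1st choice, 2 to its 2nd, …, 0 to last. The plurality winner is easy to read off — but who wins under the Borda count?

Plan 1

Plurality first-place counts: Plan 1 4, Plan 2 1, Plan 3 0, Plan 6 2 → Plan 1.
Borda totals: Plan 1 16, Plan 2 8, Plan 3 8, Plan 6 10 → Plan 1.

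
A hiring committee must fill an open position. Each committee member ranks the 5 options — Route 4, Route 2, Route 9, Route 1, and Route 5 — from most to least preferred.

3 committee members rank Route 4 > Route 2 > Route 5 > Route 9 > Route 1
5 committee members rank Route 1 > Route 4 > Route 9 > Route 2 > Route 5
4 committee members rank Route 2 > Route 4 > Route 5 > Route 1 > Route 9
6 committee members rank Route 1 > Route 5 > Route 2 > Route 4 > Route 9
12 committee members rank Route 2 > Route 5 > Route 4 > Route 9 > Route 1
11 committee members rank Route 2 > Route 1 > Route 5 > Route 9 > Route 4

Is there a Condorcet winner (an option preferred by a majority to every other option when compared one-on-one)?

Head-to-head results (41 voters total):
Route 4 vs Route 2: Route 2 wins 33–8.
Route 4 vs Route 9: Route 4 wins 30–11.
Route 4 vs Route 1: Route 1 wins 22–19.
Route 4 vs Route 5: Route 5 wins 29–12.
Route 2 vs Route 9: Route 2 wins 36–5.
Route 2 vs Route 1: Route 2 wins 30–11.
Route 2 vs Route 5: Route 2 wins 35–6.
Route 9 vs Route 1: Route 1 wins 26–15.
Route 9 vs Route 5: Route 5 wins 36–5.
Route 1 vs Route 5: Route 1 wins 22–19.
Route 2 beats each rival — Route 4 (33–8), Route 9 (36–5), Route 1 (30–11), Route 5 (35–6) — so Route 2 is the Condorcet winner.

Yes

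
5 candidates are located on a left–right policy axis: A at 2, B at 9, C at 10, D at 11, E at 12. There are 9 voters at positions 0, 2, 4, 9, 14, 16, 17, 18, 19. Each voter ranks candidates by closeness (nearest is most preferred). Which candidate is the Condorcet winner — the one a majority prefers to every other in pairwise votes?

With single-peaked preferences on a line, the Condorcet winner is the candidate closest to the median voter.
The median voter (position 14) is closest to E at 12.
Check: E vs A — voters closer to E: 6 of 9.

E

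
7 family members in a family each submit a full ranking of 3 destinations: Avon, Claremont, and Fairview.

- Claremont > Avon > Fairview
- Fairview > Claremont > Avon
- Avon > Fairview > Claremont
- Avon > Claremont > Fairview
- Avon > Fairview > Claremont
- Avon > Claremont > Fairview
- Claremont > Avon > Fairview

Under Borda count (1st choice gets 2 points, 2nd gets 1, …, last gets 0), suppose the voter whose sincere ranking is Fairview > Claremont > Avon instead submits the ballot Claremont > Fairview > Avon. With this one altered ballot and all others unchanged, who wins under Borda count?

Borda totals with the altered ballot: Avon 10, Claremont 8, Fairview 3.
The winner is unchanged: still Avon.

Avon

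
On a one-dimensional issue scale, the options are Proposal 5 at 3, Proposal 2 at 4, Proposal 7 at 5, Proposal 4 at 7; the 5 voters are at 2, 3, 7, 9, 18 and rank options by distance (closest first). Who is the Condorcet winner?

With single-peaked preferences on a line, the Condorcet winner is the candidate closest to the median voter.
The median voter (position 7) is closest to Proposal 4 at 7.
Check: Proposal 4 vs Proposal 7 — voters closer to Proposal 4: 3 of 5.

Proposal 4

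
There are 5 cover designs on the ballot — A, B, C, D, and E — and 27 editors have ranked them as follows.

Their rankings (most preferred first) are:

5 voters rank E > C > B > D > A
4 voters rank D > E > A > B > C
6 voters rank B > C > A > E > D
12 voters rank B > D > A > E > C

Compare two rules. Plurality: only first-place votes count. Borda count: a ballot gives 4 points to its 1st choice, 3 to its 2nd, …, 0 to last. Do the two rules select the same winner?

Plurality first-place counts: A 0, B 18, C 0, D 4, E 5 → B.
Borda totals: A 44, B 86, C 33, D 57, E 50 → B.
The two rules agree on B.

Yes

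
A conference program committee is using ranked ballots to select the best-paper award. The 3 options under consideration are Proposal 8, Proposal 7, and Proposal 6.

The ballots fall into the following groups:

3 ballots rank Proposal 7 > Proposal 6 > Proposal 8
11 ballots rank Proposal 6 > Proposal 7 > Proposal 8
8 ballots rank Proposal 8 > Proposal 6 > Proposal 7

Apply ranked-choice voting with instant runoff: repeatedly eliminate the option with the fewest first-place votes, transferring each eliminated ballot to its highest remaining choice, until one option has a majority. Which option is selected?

Round 1: Proposal 6 11, Proposal 8 8, Proposal 7 3. Proposal 7 has the fewest and is eliminated.
Round 2: Proposal 6 14, Proposal 8 8. Proposal 6 has a majority.

Proposal 6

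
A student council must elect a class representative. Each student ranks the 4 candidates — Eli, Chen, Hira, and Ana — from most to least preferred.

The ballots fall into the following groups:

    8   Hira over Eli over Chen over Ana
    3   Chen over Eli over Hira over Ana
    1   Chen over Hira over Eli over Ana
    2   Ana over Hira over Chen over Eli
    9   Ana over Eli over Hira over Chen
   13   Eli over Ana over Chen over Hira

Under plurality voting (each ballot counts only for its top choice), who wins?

First-place vote totals:
  Eli: 13
  Chen: 4
  Hira: 8
  Ana: 11
Eli has the most first-place votes.

Eli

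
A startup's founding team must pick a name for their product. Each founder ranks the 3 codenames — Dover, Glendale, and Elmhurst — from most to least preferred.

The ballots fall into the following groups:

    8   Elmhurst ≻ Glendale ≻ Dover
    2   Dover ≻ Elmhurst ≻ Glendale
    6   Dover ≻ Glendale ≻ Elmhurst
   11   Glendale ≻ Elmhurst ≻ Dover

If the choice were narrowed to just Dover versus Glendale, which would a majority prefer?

Ballots ranking Dover above Glendale: 2+6 = 8.
Ballots ranking Glendale above Dover: 8+11 = 19.
Glendale wins the head-to-head, 19–8.

Glendale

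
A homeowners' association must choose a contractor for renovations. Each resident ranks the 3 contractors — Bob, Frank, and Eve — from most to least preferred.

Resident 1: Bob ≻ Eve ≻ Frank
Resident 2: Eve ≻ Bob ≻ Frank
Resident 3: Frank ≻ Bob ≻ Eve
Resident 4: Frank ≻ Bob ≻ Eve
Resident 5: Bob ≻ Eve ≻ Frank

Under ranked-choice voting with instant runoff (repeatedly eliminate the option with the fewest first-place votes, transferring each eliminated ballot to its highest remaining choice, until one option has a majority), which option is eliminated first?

Round 1: Bob 2, Frank 2, Eve 1. Eve has the fewest and is eliminated.
Round 2: Bob 3, Frank 2. Bob has a majority.

Eve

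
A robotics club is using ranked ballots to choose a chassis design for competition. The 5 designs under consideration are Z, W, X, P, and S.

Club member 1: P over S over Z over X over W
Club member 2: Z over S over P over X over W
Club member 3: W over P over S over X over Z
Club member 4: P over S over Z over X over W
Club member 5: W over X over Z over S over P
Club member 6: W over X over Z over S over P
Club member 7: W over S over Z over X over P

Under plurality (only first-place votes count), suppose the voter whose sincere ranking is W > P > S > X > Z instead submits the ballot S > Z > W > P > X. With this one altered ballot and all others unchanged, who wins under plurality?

W

First-place totals with the altered ballot: Z 1, W 3, X 0, P 2, S 1.
The winner is unchanged: still W.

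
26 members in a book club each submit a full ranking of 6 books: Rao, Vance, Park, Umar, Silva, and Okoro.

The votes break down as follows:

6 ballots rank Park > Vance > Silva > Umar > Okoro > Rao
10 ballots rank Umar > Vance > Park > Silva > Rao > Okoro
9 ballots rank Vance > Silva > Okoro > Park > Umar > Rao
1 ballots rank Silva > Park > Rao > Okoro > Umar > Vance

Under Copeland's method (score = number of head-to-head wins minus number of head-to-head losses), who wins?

Pairwise results:
  Rao vs Vance: Vance wins 25–1.
  Rao vs Park: Park wins 26–0.
  Rao vs Umar: Umar wins 25–1.
  Rao vs Silva: Silva wins 26–0.
  Rao vs Okoro: Okoro wins 15–11.
  Vance vs Park: Vance wins 19–7.
  Vance vs Umar: Vance wins 15–11.
  Vance vs Silva: Vance wins 25–1.
  Vance vs Okoro: Vance wins 25–1.
  Park vs Umar: Park wins 16–10.
  Park vs Silva: Park wins 16–10.
  Park vs Okoro: Park wins 17–9.
  Umar vs Silva: Silva wins 16–10.
  Umar vs Okoro: Umar wins 16–10.
  Silva vs Okoro: Silva wins 26–0.
Copeland scores (wins − losses):
  Rao: 0 − 5 = -5
  Vance: 5 − 0 = 5
  Park: 4 − 1 = 3
  Umar: 2 − 3 = -1
  Silva: 3 − 2 = 1
  Okoro: 1 − 4 = -3
Vance has the best Copeland score.

Vance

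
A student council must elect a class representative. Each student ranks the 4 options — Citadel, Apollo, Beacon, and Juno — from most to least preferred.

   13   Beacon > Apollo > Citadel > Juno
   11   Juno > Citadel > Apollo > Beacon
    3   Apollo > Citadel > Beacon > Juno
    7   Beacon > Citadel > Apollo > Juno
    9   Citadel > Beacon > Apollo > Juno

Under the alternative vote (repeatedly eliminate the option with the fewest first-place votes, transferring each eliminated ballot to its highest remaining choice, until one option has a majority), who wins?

Round 1: Beacon 20, Juno 11, Citadel 9, Apollo 3. Apollo has the fewest and is eliminated.
Round 2: Beacon 20, Citadel 12, Juno 11. Juno has the fewest and is eliminated.
Round 3: Citadel 23, Beacon 20. Citadel has a majority.

Citadel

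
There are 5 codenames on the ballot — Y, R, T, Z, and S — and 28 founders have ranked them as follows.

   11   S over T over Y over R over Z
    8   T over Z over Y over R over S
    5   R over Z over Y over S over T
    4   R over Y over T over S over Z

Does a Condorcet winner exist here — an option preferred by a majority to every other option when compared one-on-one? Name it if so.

Head-to-head results (28 voters total):
Y vs R: Y wins 19–9.
Y vs T: T wins 19–9.
Y vs Z: Y wins 15–13.
Y vs S: Y wins 17–11.
R vs T: T wins 19–9.
R vs Z: R wins 20–8.
R vs S: R wins 17–11.
T vs Z: T wins 23–5.
T vs S: S wins 16–12.
Z vs S: S wins 15–13.
No candidate beats all others: Y beats S beats T beats Y, a majority cycle.

No Condorcet winner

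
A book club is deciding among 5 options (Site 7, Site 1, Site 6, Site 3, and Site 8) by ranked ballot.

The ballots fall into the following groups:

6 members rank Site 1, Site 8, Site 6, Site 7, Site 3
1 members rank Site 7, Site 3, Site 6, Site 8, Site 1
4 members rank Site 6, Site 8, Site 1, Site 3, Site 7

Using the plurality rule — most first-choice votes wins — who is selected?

First-place vote totals:
  Site 7: 1
  Site 1: 6
  Site 6: 4
  Site 3: 0
  Site 8: 0
Site 1 has the most first-place votes.

Site 1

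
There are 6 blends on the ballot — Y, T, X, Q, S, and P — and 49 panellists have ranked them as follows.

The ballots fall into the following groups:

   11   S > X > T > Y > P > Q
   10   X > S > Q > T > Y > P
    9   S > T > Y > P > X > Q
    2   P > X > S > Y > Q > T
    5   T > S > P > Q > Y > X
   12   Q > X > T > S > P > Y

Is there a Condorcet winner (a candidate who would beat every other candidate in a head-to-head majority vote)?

Head-to-head results (49 voters total):
Y vs T: T wins 47–2.
Y vs X: X wins 35–14.
Y vs Q: Q wins 27–22.
Y vs S: S wins 49–0.
Y vs P: Y wins 30–19.
T vs X: X wins 35–14.
T vs Q: T wins 25–24.
T vs S: S wins 32–17.
T vs P: T wins 47–2.
X vs Q: X wins 32–17.
X vs S: S wins 25–24.
X vs P: X wins 33–16.
Q vs S: S wins 37–12.
Q vs P: P wins 27–22.
S vs P: S wins 47–2.
S beats each rival — Y (49–0), T (32–17), X (25–24), Q (37–12), P (47–2) — so S is the Condorcet winner.

Yes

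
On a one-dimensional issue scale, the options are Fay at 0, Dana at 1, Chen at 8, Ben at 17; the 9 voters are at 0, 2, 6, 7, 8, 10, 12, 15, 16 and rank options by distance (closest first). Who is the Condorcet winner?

With single-peaked preferences on a line, the Condorcet winner is the candidate closest to the median voter.
The median voter (position 8) is closest to Chen at 8.
Check: Chen vs Ben — voters closer to Chen: 7 of 9.

Chen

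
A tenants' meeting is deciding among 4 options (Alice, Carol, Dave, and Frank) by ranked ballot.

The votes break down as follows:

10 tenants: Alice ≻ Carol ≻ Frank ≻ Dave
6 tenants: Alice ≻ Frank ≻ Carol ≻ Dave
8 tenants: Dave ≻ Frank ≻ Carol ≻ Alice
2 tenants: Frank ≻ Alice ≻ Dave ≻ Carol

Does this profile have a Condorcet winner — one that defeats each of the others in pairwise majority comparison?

Yes

Head-to-head results (26 voters total):
Alice vs Carol: Alice wins 18–8.
Alice vs Dave: Alice wins 18–8.
Alice vs Frank: Alice wins 16–10.
Carol vs Dave: Carol wins 16–10.
Carol vs Frank: Frank wins 16–10.
Dave vs Frank: Frank wins 18–8.
Alice beats each rival — Carol (18–8), Dave (18–8), Frank (16–10) — so Alice is the Condorcet winner.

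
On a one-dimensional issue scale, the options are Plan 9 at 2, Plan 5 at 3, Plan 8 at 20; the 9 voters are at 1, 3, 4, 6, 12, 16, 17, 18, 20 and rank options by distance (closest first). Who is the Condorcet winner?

With single-peaked preferences on a line, the Condorcet winner is the candidate closest to the median voter.
The median voter (position 12) is closest to Plan 8 at 20.
Check: Plan 8 vs Plan 5 — voters closer to Plan 8: 5 of 9.

Plan 8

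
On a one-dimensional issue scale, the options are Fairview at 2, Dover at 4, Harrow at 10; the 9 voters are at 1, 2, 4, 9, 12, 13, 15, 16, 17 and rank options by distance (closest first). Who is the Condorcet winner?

With single-peaked preferences on a line, the Condorcet winner is the candidate closest to the median voter.
The median voter (position 12) is closest to Harrow at 10.
Check: Harrow vs Dover — voters closer to Harrow: 6 of 9.

Harrow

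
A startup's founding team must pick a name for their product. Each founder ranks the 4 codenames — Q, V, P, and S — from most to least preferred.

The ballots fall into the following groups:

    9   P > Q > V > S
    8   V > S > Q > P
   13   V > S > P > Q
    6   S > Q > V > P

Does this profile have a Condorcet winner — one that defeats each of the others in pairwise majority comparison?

Yes

Head-to-head results (36 voters total):
Q vs V: V wins 21–15.
Q vs P: P wins 22–14.
Q vs S: S wins 27–9.
V vs P: V wins 27–9.
V vs S: V wins 30–6.
P vs S: S wins 27–9.
V beats each rival — Q (21–15), P (27–9), S (30–6) — so V is the Condorcet winner.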